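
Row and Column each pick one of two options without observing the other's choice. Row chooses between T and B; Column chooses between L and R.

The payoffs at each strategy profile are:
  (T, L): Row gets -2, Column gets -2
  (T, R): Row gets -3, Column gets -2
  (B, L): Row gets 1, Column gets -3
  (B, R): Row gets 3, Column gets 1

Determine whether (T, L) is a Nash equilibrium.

At (T, L), Row earns -2; switching to B would give 1, so Row would deviate.
Column earns -2; switching to R would give -2, so Column has no profitable deviation.
Since at least one player can profitably deviate, this is not a Nash equilibrium.

No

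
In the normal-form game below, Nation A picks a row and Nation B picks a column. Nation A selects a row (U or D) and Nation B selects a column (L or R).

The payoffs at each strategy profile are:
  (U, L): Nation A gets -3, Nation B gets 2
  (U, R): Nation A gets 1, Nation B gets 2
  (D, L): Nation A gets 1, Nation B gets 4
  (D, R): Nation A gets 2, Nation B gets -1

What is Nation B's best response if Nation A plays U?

Against U, Nation B earns 2 from L and 2 from R.
So either strategy is a best response.

either — both L and R are best responses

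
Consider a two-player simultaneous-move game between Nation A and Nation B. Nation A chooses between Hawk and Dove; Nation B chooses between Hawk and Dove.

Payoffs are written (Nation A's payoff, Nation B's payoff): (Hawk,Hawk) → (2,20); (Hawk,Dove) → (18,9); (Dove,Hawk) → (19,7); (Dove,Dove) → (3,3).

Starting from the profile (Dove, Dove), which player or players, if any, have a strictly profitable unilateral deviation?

Both

Nation A at (Dove, Dove) earns 3; deviating to Hawk yields 18 — a strict improvement.
Nation B earns 3; deviating to Hawk yields 7 — a strict improvement.
Both Nation A and Nation B have strictly profitable deviations.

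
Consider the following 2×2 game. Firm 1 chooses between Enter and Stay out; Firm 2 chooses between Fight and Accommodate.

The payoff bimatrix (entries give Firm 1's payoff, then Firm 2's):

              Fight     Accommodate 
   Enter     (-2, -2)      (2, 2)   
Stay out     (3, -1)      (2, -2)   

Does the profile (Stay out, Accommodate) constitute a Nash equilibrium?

No

At (Stay out, Accommodate), Firm 1 earns 2; switching to Enter would give 2, so Firm 1 has no profitable deviation.
Firm 2 earns -2; switching to Fight would give -1, so Firm 2 would deviate.
Since at least one player can profitably deviate, this is not a Nash equilibrium.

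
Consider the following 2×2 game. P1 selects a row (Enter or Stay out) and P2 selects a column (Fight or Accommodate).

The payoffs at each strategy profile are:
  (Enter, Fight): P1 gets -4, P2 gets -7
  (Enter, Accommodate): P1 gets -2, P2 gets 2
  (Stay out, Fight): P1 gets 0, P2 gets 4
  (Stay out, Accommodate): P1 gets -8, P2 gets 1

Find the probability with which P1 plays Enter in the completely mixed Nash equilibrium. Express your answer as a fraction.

1/4

Let p be the probability that P1 plays Enter. In a completely mixed equilibrium, P2 must be indifferent between Fight and Accommodate.
P2's expected payoff from Fight is −7p + 4(1−p); from Accommodate it is 2p + (1−p).
Setting these equal: −11p + 4 = p + 1, so p = 1/4.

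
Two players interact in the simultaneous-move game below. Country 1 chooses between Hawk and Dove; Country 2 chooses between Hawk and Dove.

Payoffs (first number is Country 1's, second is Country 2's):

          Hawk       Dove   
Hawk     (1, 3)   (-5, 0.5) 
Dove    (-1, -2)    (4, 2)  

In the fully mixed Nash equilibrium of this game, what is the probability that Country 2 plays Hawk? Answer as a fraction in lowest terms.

9/11

Let c be the probability that Country 2 plays Hawk. In a completely mixed equilibrium, Country 1 must be indifferent between Hawk and Dove.
Country 1's expected payoff from Hawk is c − 5(1−c); from Dove it is −c + 4(1−c).
Setting these equal: 6c − 5 = −5c + 4, so c = 9/11.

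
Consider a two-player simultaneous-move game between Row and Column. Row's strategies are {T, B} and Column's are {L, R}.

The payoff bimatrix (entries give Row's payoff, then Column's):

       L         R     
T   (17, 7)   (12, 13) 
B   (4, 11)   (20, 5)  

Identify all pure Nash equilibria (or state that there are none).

none

(T, L): Column prefers R (13 > 7) — not an equilibrium.
(T, R): Row prefers B (20 > 12) — not an equilibrium.
(B, L): Row prefers T (17 > 4) — not an equilibrium.
(B, R): Column prefers L (11 > 5) — not an equilibrium.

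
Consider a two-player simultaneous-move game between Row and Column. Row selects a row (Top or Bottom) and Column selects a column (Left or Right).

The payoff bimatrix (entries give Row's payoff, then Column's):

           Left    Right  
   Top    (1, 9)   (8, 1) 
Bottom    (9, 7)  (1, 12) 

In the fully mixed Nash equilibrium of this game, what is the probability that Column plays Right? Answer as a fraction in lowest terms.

8/15

Let c be the probability that Column plays Left. In a completely mixed equilibrium, Row must be indifferent between Top and Bottom.
Row's expected payoff from Top is c + 8(1−c); from Bottom it is 9c + (1−c).
Setting these equal: −7c + 8 = 8c + 1, so c = 7/15.
Therefore Column plays Right with probability 1 − 7/15 = 8/15.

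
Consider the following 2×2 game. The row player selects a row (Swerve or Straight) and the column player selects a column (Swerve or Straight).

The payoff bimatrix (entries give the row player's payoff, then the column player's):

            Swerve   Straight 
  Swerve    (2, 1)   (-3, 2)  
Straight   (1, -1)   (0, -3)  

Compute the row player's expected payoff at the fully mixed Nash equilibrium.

3/4

First find y, the probability the column player plays Swerve, from the row player's indifference between Swerve and Straight: 2y − 3(1−y) = y, giving y = 3/4.
Since the row player is indifferent in equilibrium, the row player's expected payoff equals the payoff from either row against (3/4, 1/4). Using Swerve: 2(3/4) − 3(1/4) = 3/4.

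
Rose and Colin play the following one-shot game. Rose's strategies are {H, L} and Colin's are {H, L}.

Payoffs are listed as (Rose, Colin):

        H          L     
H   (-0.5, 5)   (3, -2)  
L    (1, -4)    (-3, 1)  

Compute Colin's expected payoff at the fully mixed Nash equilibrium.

First find p, the probability Rose plays H, from Colin's indifference between H and L: 5p − 4(1−p) = −2p + (1−p), giving p = 5/12.
Since Colin is indifferent in equilibrium, Colin's expected payoff equals the payoff from either column against (5/12, 7/12). Using H: 5(5/12) − 4(7/12) = -1/4.

-1/4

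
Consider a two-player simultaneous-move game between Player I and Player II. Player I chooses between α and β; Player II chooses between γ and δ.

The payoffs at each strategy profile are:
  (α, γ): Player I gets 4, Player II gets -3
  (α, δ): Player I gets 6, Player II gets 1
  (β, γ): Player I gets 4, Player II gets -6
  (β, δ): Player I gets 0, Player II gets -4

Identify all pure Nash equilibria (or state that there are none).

(α, δ)

(α, γ): Player II prefers δ (1 > -3) — not an equilibrium.
(α, δ): Player I gets 6 ≥ 0 from β, and Player II gets 1 ≥ -3 from γ — Nash equilibrium.
(β, γ): Player II prefers δ (-4 > -6) — not an equilibrium.
(β, δ): Player I prefers α (6 > 0) — not an equilibrium.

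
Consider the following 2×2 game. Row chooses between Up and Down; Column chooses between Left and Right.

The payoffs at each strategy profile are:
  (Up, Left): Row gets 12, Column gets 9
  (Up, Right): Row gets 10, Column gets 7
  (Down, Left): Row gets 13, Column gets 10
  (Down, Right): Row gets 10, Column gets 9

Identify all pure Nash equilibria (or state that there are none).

(Down, Left)

(Up, Left): Row prefers Down (13 > 12) — not an equilibrium.
(Up, Right): Column prefers Left (9 > 7) — not an equilibrium.
(Down, Left): Row gets 13 ≥ 12 from Up, and Column gets 10 ≥ 9 from Right — Nash equilibrium.
(Down, Right): Column prefers Left (10 > 9) — not an equilibrium.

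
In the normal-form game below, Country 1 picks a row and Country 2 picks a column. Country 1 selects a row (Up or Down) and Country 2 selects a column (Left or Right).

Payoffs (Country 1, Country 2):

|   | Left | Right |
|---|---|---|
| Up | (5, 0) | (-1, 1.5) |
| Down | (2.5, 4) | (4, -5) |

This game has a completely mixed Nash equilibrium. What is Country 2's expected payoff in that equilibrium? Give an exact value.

4/7

First find p, the probability Country 1 plays Up, from Country 2's indifference between Left and Right: 4(1−p) = 1.5p − 5(1−p), giving p = 6/7.
Since Country 2 is indifferent in equilibrium, Country 2's expected payoff equals the payoff from either column against (6/7, 1/7). Using Left: 4(1/7) = 4/7.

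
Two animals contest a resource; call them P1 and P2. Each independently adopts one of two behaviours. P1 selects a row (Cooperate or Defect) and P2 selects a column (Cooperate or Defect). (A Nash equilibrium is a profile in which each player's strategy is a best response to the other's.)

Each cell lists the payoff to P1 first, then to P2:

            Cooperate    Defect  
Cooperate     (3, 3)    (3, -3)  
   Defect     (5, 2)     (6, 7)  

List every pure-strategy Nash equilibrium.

(Defect, Defect)

(Cooperate, Cooperate): P1 prefers Defect (5 > 3) — not an equilibrium.
(Cooperate, Defect): P1 prefers Defect (6 > 3); P2 prefers Cooperate (3 > -3) — not an equilibrium.
(Defect, Cooperate): P2 prefers Defect (7 > 2) — not an equilibrium.
(Defect, Defect): P1 gets 6 ≥ 3 from Cooperate, and P2 gets 7 ≥ 2 from Cooperate — Nash equilibrium.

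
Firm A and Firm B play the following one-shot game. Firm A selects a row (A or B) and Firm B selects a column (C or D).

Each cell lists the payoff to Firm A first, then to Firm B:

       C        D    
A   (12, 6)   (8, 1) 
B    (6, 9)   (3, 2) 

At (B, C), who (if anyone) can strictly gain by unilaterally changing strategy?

Firm A at (B, C) earns 6; deviating to A yields 12 — a strict improvement.
Firm B earns 9; deviating to D yields 2 — not better.
Only Firm A has a strictly profitable deviation.

Firm A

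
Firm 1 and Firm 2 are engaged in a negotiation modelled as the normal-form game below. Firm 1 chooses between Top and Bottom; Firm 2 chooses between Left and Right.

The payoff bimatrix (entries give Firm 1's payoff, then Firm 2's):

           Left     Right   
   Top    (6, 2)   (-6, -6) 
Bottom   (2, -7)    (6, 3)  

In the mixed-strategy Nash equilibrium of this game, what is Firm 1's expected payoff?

First find y, the probability Firm 2 plays Left, from Firm 1's indifference between Top and Bottom: 6y − 6(1−y) = 2y + 6(1−y), giving y = 3/4.
Since Firm 1 is indifferent in equilibrium, Firm 1's expected payoff equals the payoff from either row against (3/4, 1/4). Using Top: 6(3/4) − 6(1/4) = 3.

3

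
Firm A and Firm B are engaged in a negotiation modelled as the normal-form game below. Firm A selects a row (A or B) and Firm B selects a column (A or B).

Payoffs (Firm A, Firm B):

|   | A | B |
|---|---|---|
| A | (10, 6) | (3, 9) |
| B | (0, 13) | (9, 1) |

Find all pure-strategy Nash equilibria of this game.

(A, A): Firm B prefers B (9 > 6) — not an equilibrium.
(A, B): Firm A prefers B (9 > 3) — not an equilibrium.
(B, A): Firm A prefers A (10 > 0) — not an equilibrium.
(B, B): Firm B prefers A (13 > 1) — not an equilibrium.

none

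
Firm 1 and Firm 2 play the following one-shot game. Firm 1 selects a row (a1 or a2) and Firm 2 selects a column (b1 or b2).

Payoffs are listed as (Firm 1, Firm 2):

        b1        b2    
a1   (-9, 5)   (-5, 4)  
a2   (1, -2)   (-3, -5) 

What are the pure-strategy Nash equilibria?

(a2, b1)

(a1, b1): Firm 1 prefers a2 (1 > -9) — not an equilibrium.
(a1, b2): Firm 1 prefers a2 (-3 > -5); Firm 2 prefers b1 (5 > 4) — not an equilibrium.
(a2, b1): Firm 1 gets 1 ≥ -9 from a1, and Firm 2 gets -2 ≥ -5 from b2 — Nash equilibrium.
(a2, b2): Firm 2 prefers b1 (-2 > -5) — not an equilibrium.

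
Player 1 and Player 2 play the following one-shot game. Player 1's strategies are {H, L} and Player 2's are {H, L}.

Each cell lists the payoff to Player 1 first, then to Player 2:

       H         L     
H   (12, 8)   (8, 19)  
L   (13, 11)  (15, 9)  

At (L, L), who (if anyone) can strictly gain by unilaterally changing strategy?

Player 2

Player 1 at (L, L) earns 15; deviating to H yields 8 — not better.
Player 2 earns 9; deviating to H yields 11 — a strict improvement.
Only Player 2 has a strictly profitable deviation.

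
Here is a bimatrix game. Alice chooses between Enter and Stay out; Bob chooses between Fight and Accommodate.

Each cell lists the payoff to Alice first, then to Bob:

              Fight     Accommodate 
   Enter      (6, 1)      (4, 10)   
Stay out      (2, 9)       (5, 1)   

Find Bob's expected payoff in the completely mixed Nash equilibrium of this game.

89/17

First find p, the probability Alice plays Enter, from Bob's indifference between Fight and Accommodate: p + 9(1−p) = 10p + (1−p), giving p = 8/17.
Since Bob is indifferent in equilibrium, Bob's expected payoff equals the payoff from either column against (8/17, 9/17). Using Fight: (8/17) + 9(9/17) = 89/17.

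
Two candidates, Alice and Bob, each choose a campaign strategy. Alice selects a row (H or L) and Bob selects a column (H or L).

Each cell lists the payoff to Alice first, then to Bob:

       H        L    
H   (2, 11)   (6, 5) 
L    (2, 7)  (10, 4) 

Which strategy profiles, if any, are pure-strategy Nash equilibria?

(H, H): Alice gets 2 ≥ 2 from L, and Bob gets 11 ≥ 5 from L — Nash equilibrium.
(H, L): Alice prefers L (10 > 6); Bob prefers H (11 > 5) — not an equilibrium.
(L, H): Alice gets 2 ≥ 2 from H, and Bob gets 7 ≥ 4 from L — Nash equilibrium.
(L, L): Bob prefers H (7 > 4) — not an equilibrium.

(H, H) and (L, H)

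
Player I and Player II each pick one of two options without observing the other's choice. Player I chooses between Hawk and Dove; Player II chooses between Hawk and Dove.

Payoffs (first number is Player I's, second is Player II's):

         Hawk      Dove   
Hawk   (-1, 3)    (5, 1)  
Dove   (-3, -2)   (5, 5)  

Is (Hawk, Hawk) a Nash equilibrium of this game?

Yes

At (Hawk, Hawk), Player I earns -1; switching to Dove would give -3, so Player I has no profitable deviation.
Player II earns 3; switching to Dove would give 1, so Player II has no profitable deviation.
Neither player can gain by a unilateral deviation, so this profile is a Nash equilibrium.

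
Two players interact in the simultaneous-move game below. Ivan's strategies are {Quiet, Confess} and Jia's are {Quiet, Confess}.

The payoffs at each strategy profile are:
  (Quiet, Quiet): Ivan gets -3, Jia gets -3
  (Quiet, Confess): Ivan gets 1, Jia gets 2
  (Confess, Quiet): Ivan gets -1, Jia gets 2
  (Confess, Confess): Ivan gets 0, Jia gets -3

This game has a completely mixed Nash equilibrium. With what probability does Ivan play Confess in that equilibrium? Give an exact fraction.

1/2

Let p be the probability that Ivan plays Quiet. In a completely mixed equilibrium, Jia must be indifferent between Quiet and Confess.
Jia's expected payoff from Quiet is −3p + 2(1−p); from Confess it is 2p − 3(1−p).
Setting these equal: −5p + 2 = 5p − 3, so p = 1/2.
Therefore Ivan plays Confess with probability 1 − 1/2 = 1/2.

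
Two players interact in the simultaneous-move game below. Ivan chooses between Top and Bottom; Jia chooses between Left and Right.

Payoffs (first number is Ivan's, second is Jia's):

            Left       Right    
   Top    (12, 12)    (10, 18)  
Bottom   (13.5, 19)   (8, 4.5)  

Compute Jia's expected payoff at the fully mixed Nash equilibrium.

576/41

First find p, the probability Ivan plays Top, from Jia's indifference between Left and Right: 12p + 19(1−p) = 18p + 4.5(1−p), giving p = 29/41.
Since Jia is indifferent in equilibrium, Jia's expected payoff equals the payoff from either column against (29/41, 12/41). Using Left: 12(29/41) + 19(12/41) = 576/41.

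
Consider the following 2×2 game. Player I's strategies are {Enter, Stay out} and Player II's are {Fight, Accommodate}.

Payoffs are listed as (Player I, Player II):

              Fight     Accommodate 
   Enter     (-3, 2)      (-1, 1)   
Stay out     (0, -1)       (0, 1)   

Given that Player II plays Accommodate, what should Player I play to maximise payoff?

Stay out

Against Accommodate, Player I earns -1 from Enter and 0 from Stay out.
So Stay out is the best response.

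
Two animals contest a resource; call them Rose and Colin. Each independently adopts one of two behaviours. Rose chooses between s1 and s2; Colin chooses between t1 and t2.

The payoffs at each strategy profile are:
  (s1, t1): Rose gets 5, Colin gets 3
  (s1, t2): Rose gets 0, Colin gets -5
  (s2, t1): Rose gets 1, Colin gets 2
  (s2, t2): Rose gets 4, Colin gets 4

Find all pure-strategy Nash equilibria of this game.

(s1, t1) and (s2, t2)

(s1, t1): Rose gets 5 ≥ 1 from s2, and Colin gets 3 ≥ -5 from t2 — Nash equilibrium.
(s1, t2): Rose prefers s2 (4 > 0); Colin prefers t1 (3 > -5) — not an equilibrium.
(s2, t1): Rose prefers s1 (5 > 1); Colin prefers t2 (4 > 2) — not an equilibrium.
(s2, t2): Rose gets 4 ≥ 0 from s1, and Colin gets 4 ≥ 2 from t1 — Nash equilibrium.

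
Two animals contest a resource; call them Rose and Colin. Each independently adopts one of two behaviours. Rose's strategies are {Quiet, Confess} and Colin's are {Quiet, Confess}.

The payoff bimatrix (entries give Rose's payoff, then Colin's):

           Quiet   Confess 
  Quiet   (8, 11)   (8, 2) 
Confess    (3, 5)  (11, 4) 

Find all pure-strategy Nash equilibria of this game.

(Quiet, Quiet): Rose gets 8 ≥ 3 from Confess, and Colin gets 11 ≥ 2 from Confess — Nash equilibrium.
(Quiet, Confess): Rose prefers Confess (11 > 8); Colin prefers Quiet (11 > 2) — not an equilibrium.
(Confess, Quiet): Rose prefers Quiet (8 > 3) — not an equilibrium.
(Confess, Confess): Colin prefers Quiet (5 > 4) — not an equilibrium.

(Quiet, Quiet)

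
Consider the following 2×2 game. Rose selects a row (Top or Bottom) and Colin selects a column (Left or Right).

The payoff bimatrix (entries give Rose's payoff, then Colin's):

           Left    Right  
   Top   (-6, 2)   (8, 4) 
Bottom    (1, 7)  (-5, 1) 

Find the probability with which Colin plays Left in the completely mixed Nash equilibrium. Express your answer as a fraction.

Let y be the probability that Colin plays Left. In a completely mixed equilibrium, Rose must be indifferent between Top and Bottom.
Rose's expected payoff from Top is −6y + 8(1−y); from Bottom it is y − 5(1−y).
Setting these equal: −14y + 8 = 6y − 5, so y = 13/20.

13/20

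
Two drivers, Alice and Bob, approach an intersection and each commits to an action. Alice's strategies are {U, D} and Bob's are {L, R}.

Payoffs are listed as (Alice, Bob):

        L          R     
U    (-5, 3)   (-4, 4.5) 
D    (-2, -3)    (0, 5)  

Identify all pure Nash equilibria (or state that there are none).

(D, R)

(U, L): Alice prefers D (-2 > -5); Bob prefers R (4.5 > 3) — not an equilibrium.
(U, R): Alice prefers D (0 > -4) — not an equilibrium.
(D, L): Bob prefers R (5 > -3) — not an equilibrium.
(D, R): Alice gets 0 ≥ -4 from U, and Bob gets 5 ≥ -3 from L — Nash equilibrium.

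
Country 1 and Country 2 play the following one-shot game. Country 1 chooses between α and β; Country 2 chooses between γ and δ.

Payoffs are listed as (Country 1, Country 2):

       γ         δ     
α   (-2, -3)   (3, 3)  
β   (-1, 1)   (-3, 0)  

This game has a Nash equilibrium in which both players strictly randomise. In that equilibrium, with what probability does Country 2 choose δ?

Let y be the probability that Country 2 plays γ. In a completely mixed equilibrium, Country 1 must be indifferent between α and β.
Country 1's expected payoff from α is −2y + 3(1−y); from β it is −y − 3(1−y).
Setting these equal: −5y + 3 = 2y − 3, so y = 6/7.
Therefore Country 2 plays δ with probability 1 − 6/7 = 1/7.

1/7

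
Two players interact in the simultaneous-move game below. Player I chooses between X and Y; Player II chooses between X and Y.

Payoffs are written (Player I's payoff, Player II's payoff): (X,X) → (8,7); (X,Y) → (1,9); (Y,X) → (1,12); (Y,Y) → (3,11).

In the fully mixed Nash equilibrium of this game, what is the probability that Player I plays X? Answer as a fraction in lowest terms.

1/3

Let x be the probability that Player I plays X. In a completely mixed equilibrium, Player II must be indifferent between X and Y.
Player II's expected payoff from X is 7x + 12(1−x); from Y it is 9x + 11(1−x).
Setting these equal: −5x + 12 = −2x + 11, so x = 1/3.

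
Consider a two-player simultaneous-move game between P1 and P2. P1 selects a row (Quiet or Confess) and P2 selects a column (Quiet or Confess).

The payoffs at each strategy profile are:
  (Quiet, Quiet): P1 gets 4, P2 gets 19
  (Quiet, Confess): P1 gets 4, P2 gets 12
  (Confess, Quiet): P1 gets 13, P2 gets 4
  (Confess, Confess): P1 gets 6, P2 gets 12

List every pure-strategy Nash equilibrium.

(Confess, Confess)

(Quiet, Quiet): P1 prefers Confess (13 > 4) — not an equilibrium.
(Quiet, Confess): P1 prefers Confess (6 > 4); P2 prefers Quiet (19 > 12) — not an equilibrium.
(Confess, Quiet): P2 prefers Confess (12 > 4) — not an equilibrium.
(Confess, Confess): P1 gets 6 ≥ 4 from Quiet, and P2 gets 12 ≥ 4 from Quiet — Nash equilibrium.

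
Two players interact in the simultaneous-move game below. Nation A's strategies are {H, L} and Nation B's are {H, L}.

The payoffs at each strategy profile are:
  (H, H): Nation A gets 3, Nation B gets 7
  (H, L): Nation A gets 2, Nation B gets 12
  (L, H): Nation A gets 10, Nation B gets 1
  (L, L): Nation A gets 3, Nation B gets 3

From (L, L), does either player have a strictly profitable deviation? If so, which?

Neither

Nation A at (L, L) earns 3; deviating to H yields 2 — not better.
Nation B earns 3; deviating to H yields 1 — not better.
Neither player can strictly improve; the profile is a Nash equilibrium.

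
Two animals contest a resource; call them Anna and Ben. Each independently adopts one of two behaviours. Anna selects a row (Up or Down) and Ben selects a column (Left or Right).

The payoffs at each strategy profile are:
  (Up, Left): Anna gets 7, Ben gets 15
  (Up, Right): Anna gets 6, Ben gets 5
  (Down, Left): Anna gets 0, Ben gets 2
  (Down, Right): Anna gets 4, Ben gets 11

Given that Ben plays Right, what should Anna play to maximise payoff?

Up

Against Right, Anna earns 6 from Up and 4 from Down.
So Up is the best response.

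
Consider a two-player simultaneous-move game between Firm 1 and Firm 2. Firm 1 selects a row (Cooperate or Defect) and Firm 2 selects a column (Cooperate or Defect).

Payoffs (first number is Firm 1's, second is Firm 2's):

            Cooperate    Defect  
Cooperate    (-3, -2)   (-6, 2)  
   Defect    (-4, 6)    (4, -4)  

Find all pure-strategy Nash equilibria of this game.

none

(Cooperate, Cooperate): Firm 2 prefers Defect (2 > -2) — not an equilibrium.
(Cooperate, Defect): Firm 1 prefers Defect (4 > -6) — not an equilibrium.
(Defect, Cooperate): Firm 1 prefers Cooperate (-3 > -4) — not an equilibrium.
(Defect, Defect): Firm 2 prefers Cooperate (6 > -4) — not an equilibrium.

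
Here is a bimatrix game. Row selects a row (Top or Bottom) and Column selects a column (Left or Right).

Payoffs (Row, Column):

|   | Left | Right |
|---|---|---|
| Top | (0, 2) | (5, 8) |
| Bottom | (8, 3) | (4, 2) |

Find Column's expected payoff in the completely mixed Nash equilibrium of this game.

20/7

First find p, the probability Row plays Top, from Column's indifference between Left and Right: 2p + 3(1−p) = 8p + 2(1−p), giving p = 1/7.
Since Column is indifferent in equilibrium, Column's expected payoff equals the payoff from either column against (1/7, 6/7). Using Left: 2(1/7) + 3(6/7) = 20/7.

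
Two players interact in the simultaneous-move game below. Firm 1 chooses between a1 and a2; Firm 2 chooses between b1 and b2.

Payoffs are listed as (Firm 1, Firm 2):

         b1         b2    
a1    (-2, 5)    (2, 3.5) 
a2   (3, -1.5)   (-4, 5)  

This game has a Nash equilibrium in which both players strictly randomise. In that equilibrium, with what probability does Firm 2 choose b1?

Let c be the probability that Firm 2 plays b1. In a completely mixed equilibrium, Firm 1 must be indifferent between a1 and a2.
Firm 1's expected payoff from a1 is −2c + 2(1−c); from a2 it is 3c − 4(1−c).
Setting these equal: −4c + 2 = 7c − 4, so c = 6/11.

6/11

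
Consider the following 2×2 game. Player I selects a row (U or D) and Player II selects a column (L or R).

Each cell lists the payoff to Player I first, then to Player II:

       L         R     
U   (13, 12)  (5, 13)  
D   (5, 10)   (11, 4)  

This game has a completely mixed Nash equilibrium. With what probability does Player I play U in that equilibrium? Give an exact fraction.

Let p be the probability that Player I plays U. In a completely mixed equilibrium, Player II must be indifferent between L and R.
Player II's expected payoff from L is 12p + 10(1−p); from R it is 13p + 4(1−p).
Setting these equal: 2p + 10 = 9p + 4, so p = 6/7.

6/7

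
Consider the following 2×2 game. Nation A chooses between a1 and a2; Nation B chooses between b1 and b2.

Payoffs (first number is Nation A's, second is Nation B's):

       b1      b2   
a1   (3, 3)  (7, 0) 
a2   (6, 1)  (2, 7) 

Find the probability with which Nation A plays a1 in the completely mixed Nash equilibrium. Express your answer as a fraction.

2/3

Let p be the probability that Nation A plays a1. In a completely mixed equilibrium, Nation B must be indifferent between b1 and b2.
Nation B's expected payoff from b1 is 3p + (1−p); from b2 it is 7(1−p).
Setting these equal: 2p + 1 = −7p + 7, so p = 2/3.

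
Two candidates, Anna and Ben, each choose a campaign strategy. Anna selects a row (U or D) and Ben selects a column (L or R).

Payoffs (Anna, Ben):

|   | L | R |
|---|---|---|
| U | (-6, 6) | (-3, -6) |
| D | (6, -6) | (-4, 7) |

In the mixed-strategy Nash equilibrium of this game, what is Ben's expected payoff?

First find x, the probability Anna plays U, from Ben's indifference between L and R: 6x − 6(1−x) = −6x + 7(1−x), giving x = 13/25.
Since Ben is indifferent in equilibrium, Ben's expected payoff equals the payoff from either column against (13/25, 12/25). Using L: 6(13/25) − 6(12/25) = 6/25.

6/25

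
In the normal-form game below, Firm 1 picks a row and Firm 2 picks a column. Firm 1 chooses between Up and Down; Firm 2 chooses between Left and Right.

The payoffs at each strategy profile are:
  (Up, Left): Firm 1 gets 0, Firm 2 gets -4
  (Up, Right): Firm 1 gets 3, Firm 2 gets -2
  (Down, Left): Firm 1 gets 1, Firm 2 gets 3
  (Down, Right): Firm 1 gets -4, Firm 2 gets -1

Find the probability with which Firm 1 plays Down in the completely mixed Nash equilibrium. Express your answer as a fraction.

Let x be the probability that Firm 1 plays Up. In a completely mixed equilibrium, Firm 2 must be indifferent between Left and Right.
Firm 2's expected payoff from Left is −4x + 3(1−x); from Right it is −2x − (1−x).
Setting these equal: −7x + 3 = −x − 1, so x = 2/3.
Therefore Firm 1 plays Down with probability 1 − 2/3 = 1/3.

1/3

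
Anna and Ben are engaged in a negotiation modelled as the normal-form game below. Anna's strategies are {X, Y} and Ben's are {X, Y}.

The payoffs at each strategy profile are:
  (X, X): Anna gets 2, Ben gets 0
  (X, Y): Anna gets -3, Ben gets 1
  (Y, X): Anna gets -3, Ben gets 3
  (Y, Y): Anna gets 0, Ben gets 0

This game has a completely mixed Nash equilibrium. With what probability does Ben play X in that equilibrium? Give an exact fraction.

3/8

Let y be the probability that Ben plays X. In a completely mixed equilibrium, Anna must be indifferent between X and Y.
Anna's expected payoff from X is 2y − 3(1−y); from Y it is −3y.
Setting these equal: 5y − 3 = −3y, so y = 3/8.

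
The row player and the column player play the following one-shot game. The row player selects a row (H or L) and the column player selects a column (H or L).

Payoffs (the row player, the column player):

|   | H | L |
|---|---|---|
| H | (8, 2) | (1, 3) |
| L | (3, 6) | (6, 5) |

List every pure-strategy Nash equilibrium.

(H, H): the column player prefers L (3 > 2) — not an equilibrium.
(H, L): the row player prefers L (6 > 1) — not an equilibrium.
(L, H): the row player prefers H (8 > 3) — not an equilibrium.
(L, L): the column player prefers H (6 > 5) — not an equilibrium.

none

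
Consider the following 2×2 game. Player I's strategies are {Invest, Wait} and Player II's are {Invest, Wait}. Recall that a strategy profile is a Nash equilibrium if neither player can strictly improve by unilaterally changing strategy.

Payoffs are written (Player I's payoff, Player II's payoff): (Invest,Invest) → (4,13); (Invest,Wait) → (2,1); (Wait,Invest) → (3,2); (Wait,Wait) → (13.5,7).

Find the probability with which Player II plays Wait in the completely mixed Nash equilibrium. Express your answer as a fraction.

2/25

Let c be the probability that Player II plays Invest. In a completely mixed equilibrium, Player I must be indifferent between Invest and Wait.
Player I's expected payoff from Invest is 4c + 2(1−c); from Wait it is 3c + 13.5(1−c).
Setting these equal: 2c + 2 = −10.5c + 13.5, so c = 23/25.
Therefore Player II plays Wait with probability 1 − 23/25 = 2/25.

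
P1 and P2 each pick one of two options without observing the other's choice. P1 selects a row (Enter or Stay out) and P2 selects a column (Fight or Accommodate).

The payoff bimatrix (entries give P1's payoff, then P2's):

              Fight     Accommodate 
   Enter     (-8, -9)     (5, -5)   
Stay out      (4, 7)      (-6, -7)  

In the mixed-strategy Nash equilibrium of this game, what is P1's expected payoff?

-28/23

First find q, the probability P2 plays Fight, from P1's indifference between Enter and Stay out: −8q + 5(1−q) = 4q − 6(1−q), giving q = 11/23.
Since P1 is indifferent in equilibrium, P1's expected payoff equals the payoff from either row against (11/23, 12/23). Using Enter: −8(11/23) + 5(12/23) = -28/23.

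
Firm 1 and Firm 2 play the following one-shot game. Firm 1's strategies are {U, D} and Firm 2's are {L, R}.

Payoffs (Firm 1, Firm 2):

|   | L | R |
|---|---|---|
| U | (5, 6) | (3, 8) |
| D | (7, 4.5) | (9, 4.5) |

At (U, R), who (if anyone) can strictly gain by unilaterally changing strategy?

Firm 1 at (U, R) earns 3; deviating to D yields 9 — a strict improvement.
Firm 2 earns 8; deviating to L yields 6 — not better.
Only Firm 1 has a strictly profitable deviation.

Firm 1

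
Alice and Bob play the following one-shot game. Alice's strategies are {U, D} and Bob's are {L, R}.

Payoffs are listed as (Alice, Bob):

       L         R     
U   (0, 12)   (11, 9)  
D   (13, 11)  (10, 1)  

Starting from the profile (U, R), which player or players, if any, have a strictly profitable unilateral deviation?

Bob

Alice at (U, R) earns 11; deviating to D yields 10 — not better.
Bob earns 9; deviating to L yields 12 — a strict improvement.
Only Bob has a strictly profitable deviation.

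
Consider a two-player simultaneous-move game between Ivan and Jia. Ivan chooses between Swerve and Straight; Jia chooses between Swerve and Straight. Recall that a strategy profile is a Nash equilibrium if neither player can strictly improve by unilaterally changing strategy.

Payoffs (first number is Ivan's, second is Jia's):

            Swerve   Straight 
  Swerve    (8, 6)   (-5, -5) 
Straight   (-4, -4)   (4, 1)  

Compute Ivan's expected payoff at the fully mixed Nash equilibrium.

First find y, the probability Jia plays Swerve, from Ivan's indifference between Swerve and Straight: 8y − 5(1−y) = −4y + 4(1−y), giving y = 3/7.
Since Ivan is indifferent in equilibrium, Ivan's expected payoff equals the payoff from either row against (3/7, 4/7). Using Swerve: 8(3/7) − 5(4/7) = 4/7.

4/7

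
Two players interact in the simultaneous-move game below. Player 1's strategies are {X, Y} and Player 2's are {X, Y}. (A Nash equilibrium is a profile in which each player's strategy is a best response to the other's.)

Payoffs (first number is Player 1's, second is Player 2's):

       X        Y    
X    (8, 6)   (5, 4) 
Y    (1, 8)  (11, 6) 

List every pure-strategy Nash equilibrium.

(X, X): Player 1 gets 8 ≥ 1 from Y, and Player 2 gets 6 ≥ 4 from Y — Nash equilibrium.
(X, Y): Player 1 prefers Y (11 > 5); Player 2 prefers X (6 > 4) — not an equilibrium.
(Y, X): Player 1 prefers X (8 > 1) — not an equilibrium.
(Y, Y): Player 2 prefers X (8 > 6) — not an equilibrium.

(X, X)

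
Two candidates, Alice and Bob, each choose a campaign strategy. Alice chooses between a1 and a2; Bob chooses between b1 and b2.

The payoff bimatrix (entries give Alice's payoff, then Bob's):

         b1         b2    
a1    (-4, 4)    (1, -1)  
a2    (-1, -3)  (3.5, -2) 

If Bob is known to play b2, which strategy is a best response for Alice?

a2

Against b2, Alice earns 1 from a1 and 3.5 from a2.
So a2 is the best response.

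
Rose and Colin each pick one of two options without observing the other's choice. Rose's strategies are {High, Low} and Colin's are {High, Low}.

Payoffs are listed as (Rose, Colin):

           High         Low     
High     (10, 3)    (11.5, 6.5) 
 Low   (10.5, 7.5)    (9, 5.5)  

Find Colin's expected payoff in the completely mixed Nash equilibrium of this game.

129/22

First find p, the probability Rose plays High, from Colin's indifference between High and Low: 3p + 7.5(1−p) = 6.5p + 5.5(1−p), giving p = 4/11.
Since Colin is indifferent in equilibrium, Colin's expected payoff equals the payoff from either column against (4/11, 7/11). Using High: 3(4/11) + 7.5(7/11) = 129/22.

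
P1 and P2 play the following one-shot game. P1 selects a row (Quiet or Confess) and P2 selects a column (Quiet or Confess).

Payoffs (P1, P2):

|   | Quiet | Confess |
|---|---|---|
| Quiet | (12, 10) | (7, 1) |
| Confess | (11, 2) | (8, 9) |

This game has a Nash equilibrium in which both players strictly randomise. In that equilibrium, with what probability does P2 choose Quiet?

Let q be the probability that P2 plays Quiet. In a completely mixed equilibrium, P1 must be indifferent between Quiet and Confess.
P1's expected payoff from Quiet is 12q + 7(1−q); from Confess it is 11q + 8(1−q).
Setting these equal: 5q + 7 = 3q + 8, so q = 1/2.

1/2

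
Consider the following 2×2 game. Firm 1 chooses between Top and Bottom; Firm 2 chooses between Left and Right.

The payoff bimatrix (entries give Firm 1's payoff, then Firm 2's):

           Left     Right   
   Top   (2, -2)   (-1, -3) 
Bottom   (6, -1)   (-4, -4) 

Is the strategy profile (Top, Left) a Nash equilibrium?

No

At (Top, Left), Firm 1 earns 2; switching to Bottom would give 6, so Firm 1 would deviate.
Firm 2 earns -2; switching to Right would give -3, so Firm 2 has no profitable deviation.
Since at least one player can profitably deviate, this is not a Nash equilibrium.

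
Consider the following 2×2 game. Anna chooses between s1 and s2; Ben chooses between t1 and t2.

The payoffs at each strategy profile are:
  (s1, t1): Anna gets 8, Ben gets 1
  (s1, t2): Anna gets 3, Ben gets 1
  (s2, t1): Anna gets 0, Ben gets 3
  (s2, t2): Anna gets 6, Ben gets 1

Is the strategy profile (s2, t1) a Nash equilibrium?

No

At (s2, t1), Anna earns 0; switching to s1 would give 8, so Anna would deviate.
Ben earns 3; switching to t2 would give 1, so Ben has no profitable deviation.
Since at least one player can profitably deviate, this is not a Nash equilibrium.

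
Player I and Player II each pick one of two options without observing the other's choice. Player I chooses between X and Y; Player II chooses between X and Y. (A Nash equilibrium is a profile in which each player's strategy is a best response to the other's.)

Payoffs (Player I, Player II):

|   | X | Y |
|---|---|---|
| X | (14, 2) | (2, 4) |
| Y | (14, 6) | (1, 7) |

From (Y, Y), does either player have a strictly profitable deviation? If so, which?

Player I

Player I at (Y, Y) earns 1; deviating to X yields 2 — a strict improvement.
Player II earns 7; deviating to X yields 6 — not better.
Only Player I has a strictly profitable deviation.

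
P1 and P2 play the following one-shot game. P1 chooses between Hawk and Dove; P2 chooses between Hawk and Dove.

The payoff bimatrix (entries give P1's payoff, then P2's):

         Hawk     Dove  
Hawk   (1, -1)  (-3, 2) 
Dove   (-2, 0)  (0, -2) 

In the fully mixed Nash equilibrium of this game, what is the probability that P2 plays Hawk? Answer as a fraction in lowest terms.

Let y be the probability that P2 plays Hawk. In a completely mixed equilibrium, P1 must be indifferent between Hawk and Dove.
P1's expected payoff from Hawk is y − 3(1−y); from Dove it is −2y.
Setting these equal: 4y − 3 = −2y, so y = 1/2.

1/2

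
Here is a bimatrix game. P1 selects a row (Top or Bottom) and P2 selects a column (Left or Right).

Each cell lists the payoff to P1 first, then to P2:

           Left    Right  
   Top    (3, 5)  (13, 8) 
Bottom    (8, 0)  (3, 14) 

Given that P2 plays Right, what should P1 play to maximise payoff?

Against Right, P1 earns 13 from Top and 3 from Bottom.
So Top is the best response.

Top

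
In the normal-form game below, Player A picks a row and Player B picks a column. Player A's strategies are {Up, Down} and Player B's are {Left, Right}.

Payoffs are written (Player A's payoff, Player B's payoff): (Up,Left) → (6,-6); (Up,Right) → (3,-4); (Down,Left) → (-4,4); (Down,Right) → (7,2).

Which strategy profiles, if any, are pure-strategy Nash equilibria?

none

(Up, Left): Player B prefers Right (-4 > -6) — not an equilibrium.
(Up, Right): Player A prefers Down (7 > 3) — not an equilibrium.
(Down, Left): Player A prefers Up (6 > -4) — not an equilibrium.
(Down, Right): Player B prefers Left (4 > 2) — not an equilibrium.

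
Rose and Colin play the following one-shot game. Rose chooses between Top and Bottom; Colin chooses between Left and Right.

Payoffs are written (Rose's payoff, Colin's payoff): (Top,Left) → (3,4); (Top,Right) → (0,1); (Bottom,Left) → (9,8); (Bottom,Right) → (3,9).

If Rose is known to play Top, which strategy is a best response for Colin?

Against Top, Colin earns 4 from Left and 1 from Right.
So Left is the best response.

Left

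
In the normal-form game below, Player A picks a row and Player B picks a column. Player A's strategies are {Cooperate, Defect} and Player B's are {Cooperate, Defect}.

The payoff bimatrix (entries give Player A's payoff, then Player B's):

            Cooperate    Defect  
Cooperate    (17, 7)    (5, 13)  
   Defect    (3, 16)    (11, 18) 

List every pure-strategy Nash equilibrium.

(Cooperate, Cooperate): Player B prefers Defect (13 > 7) — not an equilibrium.
(Cooperate, Defect): Player A prefers Defect (11 > 5) — not an equilibrium.
(Defect, Cooperate): Player A prefers Cooperate (17 > 3); Player B prefers Defect (18 > 16) — not an equilibrium.
(Defect, Defect): Player A gets 11 ≥ 5 from Cooperate, and Player B gets 18 ≥ 16 from Cooperate — Nash equilibrium.

(Defect, Defect)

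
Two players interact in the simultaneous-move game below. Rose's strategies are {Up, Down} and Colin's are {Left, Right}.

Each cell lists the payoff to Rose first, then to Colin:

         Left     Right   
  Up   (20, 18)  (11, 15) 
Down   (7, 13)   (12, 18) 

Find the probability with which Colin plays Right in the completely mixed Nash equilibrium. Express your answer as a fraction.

Let y be the probability that Colin plays Left. In a completely mixed equilibrium, Rose must be indifferent between Up and Down.
Rose's expected payoff from Up is 20y + 11(1−y); from Down it is 7y + 12(1−y).
Setting these equal: 9y + 11 = −5y + 12, so y = 1/14.
Therefore Colin plays Right with probability 1 − 1/14 = 13/14.

13/14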